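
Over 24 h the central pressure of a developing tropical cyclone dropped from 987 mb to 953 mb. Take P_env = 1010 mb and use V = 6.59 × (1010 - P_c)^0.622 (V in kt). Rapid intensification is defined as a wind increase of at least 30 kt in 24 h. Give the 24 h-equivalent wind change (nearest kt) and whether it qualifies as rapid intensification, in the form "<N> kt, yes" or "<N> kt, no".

V₁: ΔP = 23, V ≈ 6.59 × 23^0.622 ≈ 46.33 kt.
V₂: ΔP = 57, V ≈ 6.59 × 57^0.622 ≈ 81.48 kt.
ΔV over 24 h = 35.15 kt → 24 h equivalent = 35.15 × 24/24 ≈ 35.15 kt.
35 kt ≥ 30 kt ⇒ rapid intensification.

35 kt, yes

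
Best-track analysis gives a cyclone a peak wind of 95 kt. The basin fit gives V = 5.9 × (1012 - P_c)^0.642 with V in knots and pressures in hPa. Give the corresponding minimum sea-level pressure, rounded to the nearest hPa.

936 hPa

ΔP = (V / 5.9)^(1/0.642) = (95/5.9)^1.558.
95/5.9 = 16.102; 16.102^1.558 ≈ 75.83 hPa.
P_c = 1012 − 75.83 = 936.17 ≈ 936 hPa.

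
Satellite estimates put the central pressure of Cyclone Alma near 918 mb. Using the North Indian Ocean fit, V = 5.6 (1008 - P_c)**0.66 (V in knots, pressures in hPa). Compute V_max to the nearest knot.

109 kt

ΔP = 1008 − 918 = 90 mb.
90^0.66 ≈ 19.489.
V ≈ 5.6 × 19.489 ≈ 109.1 kt.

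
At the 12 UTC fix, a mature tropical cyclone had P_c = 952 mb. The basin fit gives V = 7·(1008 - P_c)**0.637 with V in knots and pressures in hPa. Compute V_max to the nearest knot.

91 kt

ΔP = 1008 − 952 = 56 mb.
56^0.637 ≈ 12.990.
V ≈ 7 × 12.990 ≈ 90.9 kt.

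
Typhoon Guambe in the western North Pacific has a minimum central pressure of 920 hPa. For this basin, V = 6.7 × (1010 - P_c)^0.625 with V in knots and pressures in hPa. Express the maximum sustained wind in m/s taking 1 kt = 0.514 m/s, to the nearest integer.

ΔP = 1010 − 920 = 90 hPa.
V ≈ 6.7 × 90^0.625 = 6.7 × 16.650 ≈ 111.552 kt.
111.552 × 0.514 ≈ 57.34 m/s → 57 m/s.

57 m/s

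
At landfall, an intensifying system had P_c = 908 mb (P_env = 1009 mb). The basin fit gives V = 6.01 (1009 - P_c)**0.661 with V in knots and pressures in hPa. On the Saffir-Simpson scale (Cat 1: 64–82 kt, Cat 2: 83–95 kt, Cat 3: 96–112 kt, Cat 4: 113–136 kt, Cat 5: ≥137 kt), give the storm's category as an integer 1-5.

ΔP = 1009 − 908 = 101 mb.
V ≈ 6.01 × 101^0.661 = 6.01 × 21.13 ≈ 127 kt.
127 kt falls in the Category 4 band.

4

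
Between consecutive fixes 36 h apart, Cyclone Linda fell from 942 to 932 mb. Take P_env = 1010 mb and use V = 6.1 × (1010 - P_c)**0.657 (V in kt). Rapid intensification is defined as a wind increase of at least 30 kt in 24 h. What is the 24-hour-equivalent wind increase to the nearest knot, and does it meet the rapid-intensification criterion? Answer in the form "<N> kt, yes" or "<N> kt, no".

V₁: ΔP = 68, V ≈ 6.1 × 68^0.657 ≈ 97.56 kt.
V₂: ΔP = 78, V ≈ 6.1 × 78^0.657 ≈ 106.77 kt.
ΔV over 36 h = 9.21 kt → 24 h equivalent = 9.21 × 24/36 ≈ 6.14 kt.
6 kt < 30 kt ⇒ not rapid intensification.

6 kt, no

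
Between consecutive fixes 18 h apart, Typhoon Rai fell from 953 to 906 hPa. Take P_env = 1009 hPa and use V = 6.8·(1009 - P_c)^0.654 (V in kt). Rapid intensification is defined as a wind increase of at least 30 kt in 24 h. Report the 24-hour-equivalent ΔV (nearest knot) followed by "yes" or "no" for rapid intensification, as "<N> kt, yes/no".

62 kt, yes

V₁: ΔP = 56, V ≈ 6.8 × 56^0.654 ≈ 94.59 kt.
V₂: ΔP = 103, V ≈ 6.8 × 103^0.654 ≈ 140.90 kt.
ΔV over 18 h = 46.31 kt → 24 h equivalent = 46.31 × 24/18 ≈ 61.75 kt.
62 kt ≥ 30 kt ⇒ rapid intensification.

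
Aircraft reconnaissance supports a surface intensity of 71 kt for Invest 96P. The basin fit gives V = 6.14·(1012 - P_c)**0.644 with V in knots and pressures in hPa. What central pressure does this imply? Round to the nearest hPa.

ΔP = (V / 6.14)^(1/0.644) = (71/6.14)^1.553.
71/6.14 = 11.564; 11.564^1.553 ≈ 44.75 hPa.
P_c = 1012 − 44.75 = 967.25 ≈ 967 hPa.

967 hPa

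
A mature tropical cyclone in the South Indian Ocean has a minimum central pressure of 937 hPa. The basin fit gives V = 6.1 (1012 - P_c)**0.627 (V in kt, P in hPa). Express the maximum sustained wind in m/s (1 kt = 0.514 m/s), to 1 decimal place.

47.0 m/s

ΔP = 1012 − 937 = 75 hPa.
V ≈ 6.1 × 75^0.627 = 6.1 × 14.985 ≈ 91.410 kt.
91.410 × 0.514 ≈ 46.98 m/s → 47.0 m/s.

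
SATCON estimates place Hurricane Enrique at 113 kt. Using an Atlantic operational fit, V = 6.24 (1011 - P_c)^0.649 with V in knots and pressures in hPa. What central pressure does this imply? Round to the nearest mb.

ΔP = (V / 6.24)^(1/0.649) = (113/6.24)^1.541.
113/6.24 = 18.109; 18.109^1.541 ≈ 86.74 mb.
P_c = 1011 − 86.74 = 924.26 ≈ 924 mb.

924 mb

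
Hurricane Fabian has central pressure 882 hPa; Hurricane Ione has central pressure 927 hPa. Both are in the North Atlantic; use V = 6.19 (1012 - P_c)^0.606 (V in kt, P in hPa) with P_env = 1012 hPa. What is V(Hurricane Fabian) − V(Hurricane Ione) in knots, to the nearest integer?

Hurricane Fabian: ΔP = 130; V ≈ 6.19 × 130^0.606 ≈ 118.23 kt.
Hurricane Ione: ΔP = 85; V ≈ 6.19 × 85^0.606 ≈ 91.39 kt.
Difference ≈ 118.23 − 91.39 = 26.84 → 27 kt.

27 kt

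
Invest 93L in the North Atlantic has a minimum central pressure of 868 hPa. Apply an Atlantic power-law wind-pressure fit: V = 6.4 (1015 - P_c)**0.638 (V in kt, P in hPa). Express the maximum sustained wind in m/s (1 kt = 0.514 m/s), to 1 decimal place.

79.4 m/s

ΔP = 1015 − 868 = 147 hPa.
V ≈ 6.4 × 147^0.638 = 6.4 × 24.141 ≈ 154.500 kt.
154.500 × 0.514 ≈ 79.41 m/s → 79.4 m/s.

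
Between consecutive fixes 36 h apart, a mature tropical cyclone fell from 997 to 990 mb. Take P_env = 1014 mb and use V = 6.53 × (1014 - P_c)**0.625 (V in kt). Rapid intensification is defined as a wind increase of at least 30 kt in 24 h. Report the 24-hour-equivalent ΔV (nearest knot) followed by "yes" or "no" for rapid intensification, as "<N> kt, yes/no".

6 kt, no

V₁: ΔP = 17, V ≈ 6.53 × 17^0.625 ≈ 38.37 kt.
V₂: ΔP = 24, V ≈ 6.53 × 24^0.625 ≈ 47.59 kt.
ΔV over 36 h = 9.22 kt → 24 h equivalent = 9.22 × 24/36 ≈ 6.15 kt.
6 kt < 30 kt ⇒ not rapid intensification.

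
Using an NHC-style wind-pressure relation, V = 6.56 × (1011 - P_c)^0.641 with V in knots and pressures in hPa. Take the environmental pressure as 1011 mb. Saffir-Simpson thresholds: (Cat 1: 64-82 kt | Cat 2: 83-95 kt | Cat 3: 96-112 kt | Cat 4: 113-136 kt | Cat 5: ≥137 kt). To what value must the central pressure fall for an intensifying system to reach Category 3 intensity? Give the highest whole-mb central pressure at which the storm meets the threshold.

Category 3 begins at V = 96 kt.
Required ΔP = (96/6.56)^(1/0.641) = 14.634^1.560 ≈ 65.77 mb.
P_c ≤ 1011 − 65.77 = 945.23, so the highest integer P_c is 945 mb.

945 mb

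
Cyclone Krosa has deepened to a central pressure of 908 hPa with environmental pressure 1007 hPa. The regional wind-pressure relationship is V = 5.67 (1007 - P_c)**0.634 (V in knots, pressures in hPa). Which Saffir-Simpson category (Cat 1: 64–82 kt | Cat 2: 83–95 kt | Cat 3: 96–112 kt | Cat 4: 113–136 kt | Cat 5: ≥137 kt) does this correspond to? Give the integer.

ΔP = 1007 − 908 = 99 hPa.
V ≈ 5.67 × 99^0.634 = 5.67 × 18.42 ≈ 104 kt.
104 kt falls in the Category 3 band.

3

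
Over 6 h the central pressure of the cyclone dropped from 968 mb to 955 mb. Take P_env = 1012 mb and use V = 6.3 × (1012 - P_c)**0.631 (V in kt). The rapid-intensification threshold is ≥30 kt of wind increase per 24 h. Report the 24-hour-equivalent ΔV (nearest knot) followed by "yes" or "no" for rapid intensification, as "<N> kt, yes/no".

49 kt, yes

V₁: ΔP = 44, V ≈ 6.3 × 44^0.631 ≈ 68.61 kt.
V₂: ΔP = 57, V ≈ 6.3 × 57^0.631 ≈ 80.78 kt.
ΔV over 6 h = 12.17 kt → 24 h equivalent = 12.17 × 24/6 ≈ 48.68 kt.
49 kt ≥ 30 kt ⇒ rapid intensification.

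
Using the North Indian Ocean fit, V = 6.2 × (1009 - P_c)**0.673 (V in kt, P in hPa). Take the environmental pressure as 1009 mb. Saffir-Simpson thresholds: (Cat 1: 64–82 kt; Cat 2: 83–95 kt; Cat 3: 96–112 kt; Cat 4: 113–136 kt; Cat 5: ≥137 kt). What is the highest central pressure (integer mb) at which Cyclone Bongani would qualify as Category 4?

Category 4 begins at V = 113 kt.
Required ΔP = (113/6.2)^(1/0.673) = 18.226^1.486 ≈ 74.69 mb.
P_c ≤ 1009 − 74.69 = 934.31, so the highest integer P_c is 934 mb.

934 mb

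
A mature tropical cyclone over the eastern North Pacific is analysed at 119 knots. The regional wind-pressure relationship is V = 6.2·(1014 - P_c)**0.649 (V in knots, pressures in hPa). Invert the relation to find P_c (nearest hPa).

ΔP = (V / 6.2)^(1/0.649) = (119/6.2)^1.541.
119/6.2 = 19.194; 19.194^1.541 ≈ 94.87 hPa.
P_c = 1014 − 94.87 = 919.13 ≈ 919 hPa.

919 hPa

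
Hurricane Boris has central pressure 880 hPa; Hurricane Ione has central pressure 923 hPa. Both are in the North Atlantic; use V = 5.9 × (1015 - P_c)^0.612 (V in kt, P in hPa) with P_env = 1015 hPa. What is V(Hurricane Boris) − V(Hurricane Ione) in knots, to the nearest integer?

25 kt

Hurricane Boris: ΔP = 135; V ≈ 5.9 × 135^0.612 ≈ 118.75 kt.
Hurricane Ione: ΔP = 92; V ≈ 5.9 × 92^0.612 ≈ 93.91 kt.
Difference ≈ 118.75 − 93.91 = 24.84 → 25 kt.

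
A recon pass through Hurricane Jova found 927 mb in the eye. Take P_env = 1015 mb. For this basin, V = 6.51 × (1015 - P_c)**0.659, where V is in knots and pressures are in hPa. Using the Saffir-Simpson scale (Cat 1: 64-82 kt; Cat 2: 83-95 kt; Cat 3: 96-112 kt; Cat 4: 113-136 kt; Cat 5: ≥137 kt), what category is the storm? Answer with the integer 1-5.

4

ΔP = 1015 − 927 = 88 mb.
V ≈ 6.51 × 88^0.659 = 6.51 × 19.12 ≈ 124 kt.
124 kt falls in the Category 4 band.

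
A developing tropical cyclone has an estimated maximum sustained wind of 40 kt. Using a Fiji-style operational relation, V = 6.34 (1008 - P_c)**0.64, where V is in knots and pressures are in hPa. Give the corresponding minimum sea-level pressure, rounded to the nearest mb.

ΔP = (V / 6.34)^(1/0.64) = (40/6.34)^1.562.
40/6.34 = 6.309; 6.309^1.562 ≈ 17.78 mb.
P_c = 1008 − 17.78 = 990.22 ≈ 990 mb.

990 mb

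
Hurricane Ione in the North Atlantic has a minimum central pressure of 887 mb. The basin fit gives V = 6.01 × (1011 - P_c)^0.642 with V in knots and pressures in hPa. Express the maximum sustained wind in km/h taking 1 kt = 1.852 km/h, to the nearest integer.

ΔP = 1011 − 887 = 124 mb.
V ≈ 6.01 × 124^0.642 = 6.01 × 22.079 ≈ 132.694 kt.
132.694 × 1.852 ≈ 245.75 km/h → 246 km/h.

246 km/h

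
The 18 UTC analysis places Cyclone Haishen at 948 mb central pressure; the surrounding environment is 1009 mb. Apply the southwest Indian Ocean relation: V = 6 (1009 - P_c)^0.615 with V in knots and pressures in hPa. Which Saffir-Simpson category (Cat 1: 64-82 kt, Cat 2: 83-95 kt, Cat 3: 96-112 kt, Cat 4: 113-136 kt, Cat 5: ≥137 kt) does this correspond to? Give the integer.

ΔP = 1009 − 948 = 61 mb.
V ≈ 6 × 61^0.615 = 6 × 12.53 ≈ 75 kt.
75 kt falls in the Category 1 band.

1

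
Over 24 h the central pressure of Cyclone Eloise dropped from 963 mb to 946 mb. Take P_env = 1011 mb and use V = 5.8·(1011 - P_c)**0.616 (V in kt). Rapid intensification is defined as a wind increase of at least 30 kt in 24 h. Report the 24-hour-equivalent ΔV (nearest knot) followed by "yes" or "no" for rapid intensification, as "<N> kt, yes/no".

V₁: ΔP = 48, V ≈ 5.8 × 48^0.616 ≈ 62.96 kt.
V₂: ΔP = 65, V ≈ 5.8 × 65^0.616 ≈ 75.89 kt.
ΔV over 24 h = 12.93 kt → 24 h equivalent = 12.93 × 24/24 ≈ 12.93 kt.
13 kt < 30 kt ⇒ not rapid intensification.

13 kt, no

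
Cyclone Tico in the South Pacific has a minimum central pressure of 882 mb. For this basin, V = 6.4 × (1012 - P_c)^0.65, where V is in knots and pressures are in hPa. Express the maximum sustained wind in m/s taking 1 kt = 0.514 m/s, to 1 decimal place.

ΔP = 1012 − 882 = 130 mb.
V ≈ 6.4 × 130^0.65 = 6.4 × 23.663 ≈ 151.441 kt.
151.441 × 0.514 ≈ 77.84 m/s → 77.8 m/s.

77.8 m/s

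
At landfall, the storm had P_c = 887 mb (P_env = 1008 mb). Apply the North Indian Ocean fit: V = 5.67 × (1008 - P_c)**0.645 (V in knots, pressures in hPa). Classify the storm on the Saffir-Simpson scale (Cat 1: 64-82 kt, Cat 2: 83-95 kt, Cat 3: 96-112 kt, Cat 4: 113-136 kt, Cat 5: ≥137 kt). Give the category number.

4

ΔP = 1008 − 887 = 121 mb.
V ≈ 5.67 × 121^0.645 = 5.67 × 22.05 ≈ 125 kt.
125 kt falls in the Category 4 band.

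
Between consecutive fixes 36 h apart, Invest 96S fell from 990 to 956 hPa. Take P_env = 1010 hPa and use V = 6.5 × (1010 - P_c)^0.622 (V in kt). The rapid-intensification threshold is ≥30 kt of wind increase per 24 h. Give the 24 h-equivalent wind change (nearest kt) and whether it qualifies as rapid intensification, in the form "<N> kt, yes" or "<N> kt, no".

24 kt, no

V₁: ΔP = 20, V ≈ 6.5 × 20^0.622 ≈ 41.89 kt.
V₂: ΔP = 54, V ≈ 6.5 × 54^0.622 ≈ 77.71 kt.
ΔV over 36 h = 35.82 kt → 24 h equivalent = 35.82 × 24/36 ≈ 23.88 kt.
24 kt < 30 kt ⇒ not rapid intensification.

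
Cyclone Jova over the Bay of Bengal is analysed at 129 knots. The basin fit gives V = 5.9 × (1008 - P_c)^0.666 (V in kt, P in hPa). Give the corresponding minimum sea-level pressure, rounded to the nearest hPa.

ΔP = (V / 5.9)^(1/0.666) = (129/5.9)^1.502.
129/5.9 = 21.864; 21.864^1.502 ≈ 102.71 hPa.
P_c = 1008 − 102.71 = 905.29 ≈ 905 hPa.

905 hPa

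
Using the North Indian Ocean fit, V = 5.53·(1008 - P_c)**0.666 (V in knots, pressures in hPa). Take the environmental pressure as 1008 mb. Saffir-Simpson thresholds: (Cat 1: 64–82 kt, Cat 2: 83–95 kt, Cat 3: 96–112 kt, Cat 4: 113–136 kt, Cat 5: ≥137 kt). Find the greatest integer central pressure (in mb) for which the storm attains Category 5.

884 mb

Category 5 begins at V = 137 kt.
Required ΔP = (137/5.53)^(1/0.666) = 24.774^1.502 ≈ 123.90 mb.
P_c ≤ 1008 − 123.90 = 884.10, so the highest integer P_c is 884 mb.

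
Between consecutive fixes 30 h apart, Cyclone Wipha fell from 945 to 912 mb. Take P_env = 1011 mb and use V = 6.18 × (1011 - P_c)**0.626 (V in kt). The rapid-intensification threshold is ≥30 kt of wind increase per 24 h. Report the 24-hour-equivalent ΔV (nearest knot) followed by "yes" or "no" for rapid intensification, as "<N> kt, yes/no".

20 kt, no

V₁: ΔP = 66, V ≈ 6.18 × 66^0.626 ≈ 85.12 kt.
V₂: ΔP = 99, V ≈ 6.18 × 99^0.626 ≈ 109.71 kt.
ΔV over 30 h = 24.59 kt → 24 h equivalent = 24.59 × 24/30 ≈ 19.67 kt.
20 kt < 30 kt ⇒ not rapid intensification.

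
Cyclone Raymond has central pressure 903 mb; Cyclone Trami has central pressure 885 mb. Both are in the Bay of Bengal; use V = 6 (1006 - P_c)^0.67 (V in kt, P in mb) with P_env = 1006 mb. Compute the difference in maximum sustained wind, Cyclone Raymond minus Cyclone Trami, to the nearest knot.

Cyclone Raymond: ΔP = 103; V ≈ 6 × 103^0.67 ≈ 133.89 kt.
Cyclone Trami: ΔP = 121; V ≈ 6 × 121^0.67 ≈ 149.15 kt.
Difference ≈ 133.89 − 149.15 = -15.26 → -15 kt.

-15 kt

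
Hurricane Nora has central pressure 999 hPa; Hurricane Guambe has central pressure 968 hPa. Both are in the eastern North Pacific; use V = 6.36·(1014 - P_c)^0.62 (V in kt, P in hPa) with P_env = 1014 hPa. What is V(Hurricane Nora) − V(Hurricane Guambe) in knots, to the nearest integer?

-34 kt

Hurricane Nora: ΔP = 15; V ≈ 6.36 × 15^0.62 ≈ 34.09 kt.
Hurricane Guambe: ΔP = 46; V ≈ 6.36 × 46^0.62 ≈ 68.29 kt.
Difference ≈ 34.09 − 68.29 = -34.20 → -34 kt.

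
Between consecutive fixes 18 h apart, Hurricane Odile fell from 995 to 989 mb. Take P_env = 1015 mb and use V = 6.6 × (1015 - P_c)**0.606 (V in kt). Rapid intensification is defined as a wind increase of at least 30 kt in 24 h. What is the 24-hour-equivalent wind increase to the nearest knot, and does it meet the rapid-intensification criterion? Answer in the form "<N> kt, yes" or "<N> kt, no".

V₁: ΔP = 20, V ≈ 6.6 × 20^0.606 ≈ 40.55 kt.
V₂: ΔP = 26, V ≈ 6.6 × 26^0.606 ≈ 47.54 kt.
ΔV over 18 h = 6.99 kt → 24 h equivalent = 6.99 × 24/18 ≈ 9.32 kt.
9 kt < 30 kt ⇒ not rapid intensification.

9 kt, no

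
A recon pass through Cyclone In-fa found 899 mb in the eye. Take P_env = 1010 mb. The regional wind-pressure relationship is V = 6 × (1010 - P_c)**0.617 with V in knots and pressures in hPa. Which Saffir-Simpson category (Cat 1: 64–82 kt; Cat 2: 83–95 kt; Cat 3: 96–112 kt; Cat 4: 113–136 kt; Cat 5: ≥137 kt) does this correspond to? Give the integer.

ΔP = 1010 − 899 = 111 mb.
V ≈ 6 × 111^0.617 = 6 × 18.28 ≈ 110 kt.
110 kt falls in the Category 3 band.

3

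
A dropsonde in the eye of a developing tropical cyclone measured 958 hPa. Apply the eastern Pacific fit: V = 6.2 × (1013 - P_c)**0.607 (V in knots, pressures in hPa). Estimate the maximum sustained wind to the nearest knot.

71 kt

ΔP = 1013 − 958 = 55 hPa.
55^0.607 ≈ 11.387.
V ≈ 6.2 × 11.387 ≈ 70.6 kt.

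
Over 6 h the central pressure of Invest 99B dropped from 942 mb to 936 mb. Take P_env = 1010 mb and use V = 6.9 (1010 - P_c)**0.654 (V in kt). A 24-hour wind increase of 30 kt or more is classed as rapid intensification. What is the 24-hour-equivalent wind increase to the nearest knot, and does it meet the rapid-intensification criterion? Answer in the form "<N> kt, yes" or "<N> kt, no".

25 kt, no

V₁: ΔP = 68, V ≈ 6.9 × 68^0.654 ≈ 108.97 kt.
V₂: ΔP = 74, V ≈ 6.9 × 74^0.654 ≈ 115.17 kt.
ΔV over 6 h = 6.20 kt → 24 h equivalent = 6.20 × 24/6 ≈ 24.80 kt.
25 kt < 30 kt ⇒ not rapid intensification.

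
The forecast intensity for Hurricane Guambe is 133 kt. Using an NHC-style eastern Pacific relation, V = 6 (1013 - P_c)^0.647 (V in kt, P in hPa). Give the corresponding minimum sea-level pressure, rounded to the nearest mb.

893 mb

ΔP = (V / 6)^(1/0.647) = (133/6)^1.546.
133/6 = 22.167; 22.167^1.546 ≈ 120.20 mb.
P_c = 1013 − 120.20 = 892.80 ≈ 893 mb.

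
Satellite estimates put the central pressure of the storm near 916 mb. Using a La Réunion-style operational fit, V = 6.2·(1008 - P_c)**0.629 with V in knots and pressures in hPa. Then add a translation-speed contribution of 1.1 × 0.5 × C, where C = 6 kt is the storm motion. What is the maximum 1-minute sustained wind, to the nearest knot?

110 kt

ΔP = 1008 − 916 = 92 mb.
92^0.629 ≈ 17.188.
V ≈ 6.2 × 17.188 ≈ 106.6 kt.
Translation term: 1.1 × 0.5 × 6 = 3.3 kt.
Corrected V ≈ 109.9 kt → 110 kt.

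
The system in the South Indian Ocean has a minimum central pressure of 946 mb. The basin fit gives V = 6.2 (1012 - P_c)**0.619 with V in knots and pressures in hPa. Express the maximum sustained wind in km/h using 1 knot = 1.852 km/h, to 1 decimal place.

153.6 km/h

ΔP = 1012 − 946 = 66 mb.
V ≈ 6.2 × 66^0.619 = 6.2 × 13.375 ≈ 82.926 kt.
82.926 × 1.852 ≈ 153.58 km/h → 153.6 km/h.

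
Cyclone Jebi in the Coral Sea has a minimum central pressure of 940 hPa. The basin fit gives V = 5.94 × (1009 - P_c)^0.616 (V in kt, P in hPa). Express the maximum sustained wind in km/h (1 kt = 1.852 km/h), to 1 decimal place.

ΔP = 1009 − 940 = 69 hPa.
V ≈ 5.94 × 69^0.616 = 5.94 × 13.575 ≈ 80.634 kt.
80.634 × 1.852 ≈ 149.33 km/h → 149.3 km/h.

149.3 km/h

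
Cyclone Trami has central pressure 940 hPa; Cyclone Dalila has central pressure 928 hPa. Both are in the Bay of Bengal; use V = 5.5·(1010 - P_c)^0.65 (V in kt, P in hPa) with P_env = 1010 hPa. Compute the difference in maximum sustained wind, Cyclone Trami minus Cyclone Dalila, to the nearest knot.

Cyclone Trami: ΔP = 70; V ≈ 5.5 × 70^0.65 ≈ 87.03 kt.
Cyclone Dalila: ΔP = 82; V ≈ 5.5 × 82^0.65 ≈ 96.46 kt.
Difference ≈ 87.03 − 96.46 = -9.43 → -9 kt.

-9 kt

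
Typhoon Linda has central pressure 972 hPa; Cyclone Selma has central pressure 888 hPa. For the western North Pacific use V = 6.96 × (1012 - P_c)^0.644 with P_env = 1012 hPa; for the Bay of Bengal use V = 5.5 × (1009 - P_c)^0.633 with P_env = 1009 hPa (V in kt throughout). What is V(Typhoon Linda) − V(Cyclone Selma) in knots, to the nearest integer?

-40 kt

Typhoon Linda: ΔP = 40; V ≈ 6.96 × 40^0.644 ≈ 74.87 kt.
Cyclone Selma: ΔP = 121; V ≈ 5.5 × 121^0.633 ≈ 114.49 kt.
Difference ≈ 74.87 − 114.49 = -39.62 → -40 kt.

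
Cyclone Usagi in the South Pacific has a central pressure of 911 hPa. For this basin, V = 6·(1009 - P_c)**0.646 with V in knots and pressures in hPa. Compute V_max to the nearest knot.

ΔP = 1009 − 911 = 98 hPa.
98^0.646 ≈ 19.334.
V ≈ 6 × 19.334 ≈ 116.0 kt.

116 kt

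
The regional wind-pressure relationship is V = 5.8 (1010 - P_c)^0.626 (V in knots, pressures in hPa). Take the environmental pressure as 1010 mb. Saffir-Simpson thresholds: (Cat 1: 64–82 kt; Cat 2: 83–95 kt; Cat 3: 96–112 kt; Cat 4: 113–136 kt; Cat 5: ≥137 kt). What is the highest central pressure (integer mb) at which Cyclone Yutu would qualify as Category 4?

895 mb

Category 4 begins at V = 113 kt.
Required ΔP = (113/5.8)^(1/0.626) = 19.483^1.597 ≈ 114.85 mb.
P_c ≤ 1010 − 114.85 = 895.15, so the highest integer P_c is 895 mb.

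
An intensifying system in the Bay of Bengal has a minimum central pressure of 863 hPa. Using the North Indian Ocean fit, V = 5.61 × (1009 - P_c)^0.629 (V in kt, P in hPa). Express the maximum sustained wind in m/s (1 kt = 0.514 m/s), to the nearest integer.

ΔP = 1009 − 863 = 146 hPa.
V ≈ 5.61 × 146^0.629 = 5.61 × 22.981 ≈ 128.926 kt.
128.926 × 0.514 ≈ 66.27 m/s → 66 m/s.

66 m/s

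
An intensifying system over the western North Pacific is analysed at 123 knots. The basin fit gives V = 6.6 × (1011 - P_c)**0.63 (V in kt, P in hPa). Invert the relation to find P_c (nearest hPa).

907 hPa

ΔP = (V / 6.6)^(1/0.63) = (123/6.6)^1.587.
123/6.6 = 18.636; 18.636^1.587 ≈ 103.86 hPa.
P_c = 1011 − 103.86 = 907.14 ≈ 907 hPa.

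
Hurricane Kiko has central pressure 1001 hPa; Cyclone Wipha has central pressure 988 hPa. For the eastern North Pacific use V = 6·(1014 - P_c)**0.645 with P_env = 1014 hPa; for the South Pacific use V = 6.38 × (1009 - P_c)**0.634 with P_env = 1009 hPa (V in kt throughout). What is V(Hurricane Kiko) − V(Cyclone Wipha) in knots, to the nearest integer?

-13 kt

Hurricane Kiko: ΔP = 13; V ≈ 6 × 13^0.645 ≈ 31.38 kt.
Cyclone Wipha: ΔP = 21; V ≈ 6.38 × 21^0.634 ≈ 43.97 kt.
Difference ≈ 31.38 − 43.97 = -12.59 → -13 kt.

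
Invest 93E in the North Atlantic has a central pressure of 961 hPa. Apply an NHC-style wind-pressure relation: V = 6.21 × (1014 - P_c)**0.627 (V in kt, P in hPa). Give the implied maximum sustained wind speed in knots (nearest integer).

ΔP = 1014 − 961 = 53 hPa.
53^0.627 ≈ 12.054.
V ≈ 6.21 × 12.054 ≈ 74.9 kt.

75 kt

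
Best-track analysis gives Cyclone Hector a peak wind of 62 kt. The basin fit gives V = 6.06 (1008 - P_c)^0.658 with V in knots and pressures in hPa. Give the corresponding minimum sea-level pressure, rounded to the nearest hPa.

974 hPa

ΔP = (V / 6.06)^(1/0.658) = (62/6.06)^1.520.
62/6.06 = 10.231; 10.231^1.520 ≈ 34.26 hPa.
P_c = 1008 − 34.26 = 973.74 ≈ 974 hPa.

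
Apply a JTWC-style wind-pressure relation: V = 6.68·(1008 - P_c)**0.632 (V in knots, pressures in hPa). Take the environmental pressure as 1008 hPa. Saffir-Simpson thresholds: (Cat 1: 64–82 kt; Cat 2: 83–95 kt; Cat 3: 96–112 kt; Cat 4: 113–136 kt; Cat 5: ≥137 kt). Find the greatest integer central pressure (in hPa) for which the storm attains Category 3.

940 hPa

Category 3 begins at V = 96 kt.
Required ΔP = (96/6.68)^(1/0.632) = 14.371^1.582 ≈ 67.84 hPa.
P_c ≤ 1008 − 67.84 = 940.16, so the highest integer P_c is 940 hPa.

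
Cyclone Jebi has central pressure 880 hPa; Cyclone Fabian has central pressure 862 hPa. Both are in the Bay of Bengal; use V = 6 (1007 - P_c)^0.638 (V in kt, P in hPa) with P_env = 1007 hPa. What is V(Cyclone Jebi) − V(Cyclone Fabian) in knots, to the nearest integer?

Cyclone Jebi: ΔP = 127; V ≈ 6 × 127^0.638 ≈ 131.94 kt.
Cyclone Fabian: ΔP = 145; V ≈ 6 × 145^0.638 ≈ 143.58 kt.
Difference ≈ 131.94 − 143.58 = -11.64 → -12 kt.

-12 kt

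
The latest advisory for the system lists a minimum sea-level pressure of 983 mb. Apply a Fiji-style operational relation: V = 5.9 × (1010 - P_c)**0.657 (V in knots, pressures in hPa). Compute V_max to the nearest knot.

51 kt

ΔP = 1010 − 983 = 27 mb.
27^0.657 ≈ 8.718.
V ≈ 5.9 × 8.718 ≈ 51.4 kt.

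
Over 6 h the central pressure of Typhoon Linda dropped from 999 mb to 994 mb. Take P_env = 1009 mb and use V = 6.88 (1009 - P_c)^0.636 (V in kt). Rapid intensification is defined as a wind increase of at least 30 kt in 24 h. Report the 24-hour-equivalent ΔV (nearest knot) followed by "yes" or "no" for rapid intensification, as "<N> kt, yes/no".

V₁: ΔP = 10, V ≈ 6.88 × 10^0.636 ≈ 29.76 kt.
V₂: ΔP = 15, V ≈ 6.88 × 15^0.636 ≈ 38.51 kt.
ΔV over 6 h = 8.75 kt → 24 h equivalent = 8.75 × 24/6 ≈ 35.00 kt.
35 kt ≥ 30 kt ⇒ rapid intensification.

35 kt, yes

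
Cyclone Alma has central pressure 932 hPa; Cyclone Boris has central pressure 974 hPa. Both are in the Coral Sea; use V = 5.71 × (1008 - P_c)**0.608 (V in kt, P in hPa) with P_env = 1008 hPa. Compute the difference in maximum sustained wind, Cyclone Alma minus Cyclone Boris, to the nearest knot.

Cyclone Alma: ΔP = 76; V ≈ 5.71 × 76^0.608 ≈ 79.46 kt.
Cyclone Boris: ΔP = 34; V ≈ 5.71 × 34^0.608 ≈ 48.73 kt.
Difference ≈ 79.46 − 48.73 = 30.73 → 31 kt.

31 kt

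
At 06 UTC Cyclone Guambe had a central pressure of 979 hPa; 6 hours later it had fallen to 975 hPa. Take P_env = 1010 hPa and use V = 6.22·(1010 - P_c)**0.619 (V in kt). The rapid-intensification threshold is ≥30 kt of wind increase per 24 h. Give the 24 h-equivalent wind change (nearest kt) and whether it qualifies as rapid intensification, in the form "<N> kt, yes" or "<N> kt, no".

16 kt, no

V₁: ΔP = 31, V ≈ 6.22 × 31^0.619 ≈ 52.11 kt.
V₂: ΔP = 35, V ≈ 6.22 × 35^0.619 ≈ 56.18 kt.
ΔV over 6 h = 4.07 kt → 24 h equivalent = 4.07 × 24/6 ≈ 16.28 kt.
16 kt < 30 kt ⇒ not rapid intensification.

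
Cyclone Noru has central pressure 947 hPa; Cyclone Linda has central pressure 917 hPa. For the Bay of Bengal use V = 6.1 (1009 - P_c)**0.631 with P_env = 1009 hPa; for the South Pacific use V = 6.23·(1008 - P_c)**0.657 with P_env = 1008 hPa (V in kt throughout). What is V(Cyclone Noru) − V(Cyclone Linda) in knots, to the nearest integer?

Cyclone Noru: ΔP = 62; V ≈ 6.1 × 62^0.631 ≈ 82.48 kt.
Cyclone Linda: ΔP = 91; V ≈ 6.23 × 91^0.657 ≈ 120.66 kt.
Difference ≈ 82.48 − 120.66 = -38.18 → -38 kt.

-38 kt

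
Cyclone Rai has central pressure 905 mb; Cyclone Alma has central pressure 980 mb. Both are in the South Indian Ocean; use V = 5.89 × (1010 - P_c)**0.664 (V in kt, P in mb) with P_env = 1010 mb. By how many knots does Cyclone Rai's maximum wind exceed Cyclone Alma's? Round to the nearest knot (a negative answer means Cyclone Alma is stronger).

Cyclone Rai: ΔP = 105; V ≈ 5.89 × 105^0.664 ≈ 129.47 kt.
Cyclone Alma: ΔP = 30; V ≈ 5.89 × 30^0.664 ≈ 56.35 kt.
Difference ≈ 129.47 − 56.35 = 73.12 → 73 kt.

73 kt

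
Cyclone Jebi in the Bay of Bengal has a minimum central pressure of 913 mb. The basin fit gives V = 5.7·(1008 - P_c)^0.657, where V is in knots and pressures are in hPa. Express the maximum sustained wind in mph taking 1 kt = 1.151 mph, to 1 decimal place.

ΔP = 1008 − 913 = 95 mb.
V ≈ 5.7 × 95^0.657 = 5.7 × 19.923 ≈ 113.564 kt.
113.564 × 1.151 ≈ 130.71 mph → 130.7 mph.

130.7 mph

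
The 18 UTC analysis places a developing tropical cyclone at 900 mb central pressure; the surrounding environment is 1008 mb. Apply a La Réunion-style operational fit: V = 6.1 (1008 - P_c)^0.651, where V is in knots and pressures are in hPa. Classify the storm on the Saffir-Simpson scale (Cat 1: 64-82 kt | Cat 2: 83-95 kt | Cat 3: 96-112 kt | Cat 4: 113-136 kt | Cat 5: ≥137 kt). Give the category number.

4

ΔP = 1008 − 900 = 108 mb.
V ≈ 6.1 × 108^0.651 = 6.1 × 21.07 ≈ 129 kt.
129 kt falls in the Category 4 band.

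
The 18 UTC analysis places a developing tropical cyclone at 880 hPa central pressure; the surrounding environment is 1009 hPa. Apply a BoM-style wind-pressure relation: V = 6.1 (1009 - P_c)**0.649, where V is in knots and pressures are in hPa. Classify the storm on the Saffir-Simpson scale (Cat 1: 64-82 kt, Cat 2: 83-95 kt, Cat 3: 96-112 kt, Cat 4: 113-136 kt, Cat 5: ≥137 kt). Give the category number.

ΔP = 1009 − 880 = 129 hPa.
V ≈ 6.1 × 129^0.649 = 6.1 × 23.43 ≈ 143 kt.
143 kt falls in the Category 5 band.

5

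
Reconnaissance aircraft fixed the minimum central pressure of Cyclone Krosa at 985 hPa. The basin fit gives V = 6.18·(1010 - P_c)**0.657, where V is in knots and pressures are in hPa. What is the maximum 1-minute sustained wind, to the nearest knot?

ΔP = 1010 − 985 = 25 hPa.
25^0.657 ≈ 8.288.
V ≈ 6.18 × 8.288 ≈ 51.2 kt.

51 kt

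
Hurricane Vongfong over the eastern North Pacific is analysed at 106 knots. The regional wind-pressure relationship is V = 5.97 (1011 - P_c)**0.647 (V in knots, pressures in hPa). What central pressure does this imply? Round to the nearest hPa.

926 hPa

ΔP = (V / 5.97)^(1/0.647) = (106/5.97)^1.546.
106/5.97 = 17.755; 17.755^1.546 ≈ 85.30 hPa.
P_c = 1011 − 85.30 = 925.70 ≈ 926 hPa.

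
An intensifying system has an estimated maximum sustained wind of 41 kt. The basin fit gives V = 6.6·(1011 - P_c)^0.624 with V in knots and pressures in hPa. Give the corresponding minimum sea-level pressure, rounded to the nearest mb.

992 mb

ΔP = (V / 6.6)^(1/0.624) = (41/6.6)^1.603.
41/6.6 = 6.212; 6.212^1.603 ≈ 18.67 mb.
P_c = 1011 − 18.67 = 992.33 ≈ 992 mb.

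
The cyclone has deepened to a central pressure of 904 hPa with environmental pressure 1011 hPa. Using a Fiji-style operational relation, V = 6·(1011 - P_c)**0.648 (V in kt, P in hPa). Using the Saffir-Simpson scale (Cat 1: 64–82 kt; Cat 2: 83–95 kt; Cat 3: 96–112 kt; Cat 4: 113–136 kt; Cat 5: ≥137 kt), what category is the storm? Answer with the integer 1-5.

4

ΔP = 1011 − 904 = 107 hPa.
V ≈ 6 × 107^0.648 = 6 × 20.66 ≈ 124 kt.
124 kt falls in the Category 4 band.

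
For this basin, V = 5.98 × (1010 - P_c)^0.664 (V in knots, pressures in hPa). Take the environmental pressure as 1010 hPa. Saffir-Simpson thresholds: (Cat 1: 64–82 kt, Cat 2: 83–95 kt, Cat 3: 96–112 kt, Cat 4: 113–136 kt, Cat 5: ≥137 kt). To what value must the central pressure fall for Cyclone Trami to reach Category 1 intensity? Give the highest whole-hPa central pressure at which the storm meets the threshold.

Category 1 begins at V = 64 kt.
Required ΔP = (64/5.98)^(1/0.664) = 10.702^1.506 ≈ 35.52 hPa.
P_c ≤ 1010 − 35.52 = 974.48, so the highest integer P_c is 974 hPa.

974 hPa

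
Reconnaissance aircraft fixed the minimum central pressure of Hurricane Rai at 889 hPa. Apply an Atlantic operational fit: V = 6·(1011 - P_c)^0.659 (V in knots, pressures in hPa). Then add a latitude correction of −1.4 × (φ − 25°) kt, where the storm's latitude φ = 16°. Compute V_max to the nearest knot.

155 kt

ΔP = 1011 − 889 = 122 hPa.
122^0.659 ≈ 23.709.
V ≈ 6 × 23.709 ≈ 142.3 kt.
Latitude correction: −1.4 × (16 − 25) = 12.6 kt.
Corrected V ≈ 154.9 kt → 155 kt.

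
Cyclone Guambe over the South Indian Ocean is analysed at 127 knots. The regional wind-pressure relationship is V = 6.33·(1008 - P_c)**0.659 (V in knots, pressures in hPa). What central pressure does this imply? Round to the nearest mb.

ΔP = (V / 6.33)^(1/0.659) = (127/6.33)^1.517.
127/6.33 = 20.063; 20.063^1.517 ≈ 94.70 mb.
P_c = 1008 − 94.70 = 913.30 ≈ 913 mb.

913 mb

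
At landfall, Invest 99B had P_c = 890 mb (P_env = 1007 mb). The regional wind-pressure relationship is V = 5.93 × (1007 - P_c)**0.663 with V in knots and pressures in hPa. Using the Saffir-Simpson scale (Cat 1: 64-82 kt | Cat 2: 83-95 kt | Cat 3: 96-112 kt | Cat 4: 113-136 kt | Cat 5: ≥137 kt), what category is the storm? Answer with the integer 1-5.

5

ΔP = 1007 − 890 = 117 mb.
V ≈ 5.93 × 117^0.663 = 5.93 × 23.51 ≈ 139 kt.
139 kt falls in the Category 5 band.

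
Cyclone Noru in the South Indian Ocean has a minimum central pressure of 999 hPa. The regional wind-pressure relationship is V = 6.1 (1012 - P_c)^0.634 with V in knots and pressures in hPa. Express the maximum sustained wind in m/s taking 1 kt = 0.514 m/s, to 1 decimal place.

15.9 m/s

ΔP = 1012 − 999 = 13 hPa.
V ≈ 6.1 × 13^0.634 = 6.1 × 5.084 ≈ 31.015 kt.
31.015 × 0.514 ≈ 15.94 m/s → 15.9 m/s.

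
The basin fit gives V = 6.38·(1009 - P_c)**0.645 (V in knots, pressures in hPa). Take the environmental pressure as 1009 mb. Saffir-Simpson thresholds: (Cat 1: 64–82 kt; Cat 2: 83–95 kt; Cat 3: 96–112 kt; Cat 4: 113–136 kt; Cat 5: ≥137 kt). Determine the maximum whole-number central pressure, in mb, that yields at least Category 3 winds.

942 mb

Category 3 begins at V = 96 kt.
Required ΔP = (96/6.38)^(1/0.645) = 15.047^1.550 ≈ 66.91 mb.
P_c ≤ 1009 − 66.91 = 942.09, so the highest integer P_c is 942 mb.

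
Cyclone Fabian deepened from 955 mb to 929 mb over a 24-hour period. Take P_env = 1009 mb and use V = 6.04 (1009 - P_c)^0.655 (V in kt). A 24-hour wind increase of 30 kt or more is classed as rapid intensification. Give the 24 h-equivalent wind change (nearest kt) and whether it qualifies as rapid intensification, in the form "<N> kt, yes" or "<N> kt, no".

24 kt, no

V₁: ΔP = 54, V ≈ 6.04 × 54^0.655 ≈ 82.37 kt.
V₂: ΔP = 80, V ≈ 6.04 × 80^0.655 ≈ 106.55 kt.
ΔV over 24 h = 24.18 kt → 24 h equivalent = 24.18 × 24/24 ≈ 24.18 kt.
24 kt < 30 kt ⇒ not rapid intensification.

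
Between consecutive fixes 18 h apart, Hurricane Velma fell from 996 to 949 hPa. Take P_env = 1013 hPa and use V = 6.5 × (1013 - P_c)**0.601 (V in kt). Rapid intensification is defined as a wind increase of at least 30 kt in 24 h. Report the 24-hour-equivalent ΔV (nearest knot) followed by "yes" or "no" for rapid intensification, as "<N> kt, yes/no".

58 kt, yes

V₁: ΔP = 17, V ≈ 6.5 × 17^0.601 ≈ 35.68 kt.
V₂: ΔP = 64, V ≈ 6.5 × 64^0.601 ≈ 79.15 kt.
ΔV over 18 h = 43.47 kt → 24 h equivalent = 43.47 × 24/18 ≈ 57.96 kt.
58 kt ≥ 30 kt ⇒ rapid intensification.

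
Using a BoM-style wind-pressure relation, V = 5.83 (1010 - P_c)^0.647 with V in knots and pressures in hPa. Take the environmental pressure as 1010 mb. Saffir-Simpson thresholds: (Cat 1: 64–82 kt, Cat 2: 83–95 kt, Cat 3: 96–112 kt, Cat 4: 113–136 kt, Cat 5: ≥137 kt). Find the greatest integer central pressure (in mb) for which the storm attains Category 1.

Category 1 begins at V = 64 kt.
Required ΔP = (64/5.83)^(1/0.647) = 10.978^1.546 ≈ 40.57 mb.
P_c ≤ 1010 − 40.57 = 969.43, so the highest integer P_c is 969 mb.

969 mb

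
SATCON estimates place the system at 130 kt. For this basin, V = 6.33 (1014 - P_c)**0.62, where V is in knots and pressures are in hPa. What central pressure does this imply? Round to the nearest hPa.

883 hPa

ΔP = (V / 6.33)^(1/0.62) = (130/6.33)^1.613.
130/6.33 = 20.537; 20.537^1.613 ≈ 130.92 hPa.
P_c = 1014 − 130.92 = 883.08 ≈ 883 hPa.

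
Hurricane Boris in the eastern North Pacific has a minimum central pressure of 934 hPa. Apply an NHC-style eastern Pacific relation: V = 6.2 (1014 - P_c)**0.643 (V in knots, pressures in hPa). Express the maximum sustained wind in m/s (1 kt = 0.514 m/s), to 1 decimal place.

53.3 m/s

ΔP = 1014 − 934 = 80 hPa.
V ≈ 6.2 × 80^0.643 = 6.2 × 16.737 ≈ 103.772 kt.
103.772 × 0.514 ≈ 53.34 m/s → 53.3 m/s.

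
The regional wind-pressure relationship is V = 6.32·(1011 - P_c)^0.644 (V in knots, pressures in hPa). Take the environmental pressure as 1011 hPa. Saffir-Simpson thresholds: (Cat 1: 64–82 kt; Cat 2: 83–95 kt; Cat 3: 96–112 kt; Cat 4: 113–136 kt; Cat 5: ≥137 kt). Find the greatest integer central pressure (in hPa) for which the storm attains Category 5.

Category 5 begins at V = 137 kt.
Required ΔP = (137/6.32)^(1/0.644) = 21.677^1.553 ≈ 118.72 hPa.
P_c ≤ 1011 − 118.72 = 892.28, so the highest integer P_c is 892 hPa.

892 hPa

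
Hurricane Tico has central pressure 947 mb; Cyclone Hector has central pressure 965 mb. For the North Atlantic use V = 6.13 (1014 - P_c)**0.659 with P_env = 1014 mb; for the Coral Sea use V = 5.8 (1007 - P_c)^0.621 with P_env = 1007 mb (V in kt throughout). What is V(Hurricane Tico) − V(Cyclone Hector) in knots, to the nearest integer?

Hurricane Tico: ΔP = 67; V ≈ 6.13 × 67^0.659 ≈ 97.91 kt.
Cyclone Hector: ΔP = 42; V ≈ 5.8 × 42^0.621 ≈ 59.08 kt.
Difference ≈ 97.91 − 59.08 = 38.83 → 39 kt.

39 kt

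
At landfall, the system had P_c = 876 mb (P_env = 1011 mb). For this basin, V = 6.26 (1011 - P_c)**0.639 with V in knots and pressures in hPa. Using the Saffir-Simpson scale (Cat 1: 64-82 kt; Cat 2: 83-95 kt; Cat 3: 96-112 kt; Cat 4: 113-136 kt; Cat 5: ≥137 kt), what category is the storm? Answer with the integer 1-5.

5

ΔP = 1011 − 876 = 135 mb.
V ≈ 6.26 × 135^0.639 = 6.26 × 22.98 ≈ 144 kt.
144 kt falls in the Category 5 band.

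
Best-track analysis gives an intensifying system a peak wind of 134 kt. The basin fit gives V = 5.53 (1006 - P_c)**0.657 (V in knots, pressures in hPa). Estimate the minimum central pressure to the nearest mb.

ΔP = (V / 5.53)^(1/0.657) = (134/5.53)^1.522.
134/5.53 = 24.231; 24.231^1.522 ≈ 127.97 mb.
P_c = 1006 − 127.97 = 878.03 ≈ 878 mb.

878 mb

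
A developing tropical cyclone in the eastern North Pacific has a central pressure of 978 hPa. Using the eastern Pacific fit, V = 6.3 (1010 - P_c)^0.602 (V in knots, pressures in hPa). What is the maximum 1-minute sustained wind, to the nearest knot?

51 kt

ΔP = 1010 − 978 = 32 hPa.
32^0.602 ≈ 8.056.
V ≈ 6.3 × 8.056 ≈ 50.8 kt.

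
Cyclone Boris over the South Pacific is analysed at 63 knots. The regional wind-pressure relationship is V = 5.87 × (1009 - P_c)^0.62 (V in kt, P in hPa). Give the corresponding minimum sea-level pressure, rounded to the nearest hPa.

ΔP = (V / 5.87)^(1/0.62) = (63/5.87)^1.613.
63/5.87 = 10.733; 10.733^1.613 ≈ 45.96 hPa.
P_c = 1009 − 45.96 = 963.04 ≈ 963 hPa.

963 hPa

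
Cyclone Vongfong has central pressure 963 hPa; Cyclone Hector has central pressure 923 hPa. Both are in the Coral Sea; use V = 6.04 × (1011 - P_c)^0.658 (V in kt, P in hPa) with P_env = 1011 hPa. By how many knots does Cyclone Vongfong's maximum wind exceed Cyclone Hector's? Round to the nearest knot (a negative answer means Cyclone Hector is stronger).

-38 kt

Cyclone Vongfong: ΔP = 48; V ≈ 6.04 × 48^0.658 ≈ 77.14 kt.
Cyclone Hector: ΔP = 88; V ≈ 6.04 × 88^0.658 ≈ 114.95 kt.
Difference ≈ 77.14 − 114.95 = -37.81 → -38 kt.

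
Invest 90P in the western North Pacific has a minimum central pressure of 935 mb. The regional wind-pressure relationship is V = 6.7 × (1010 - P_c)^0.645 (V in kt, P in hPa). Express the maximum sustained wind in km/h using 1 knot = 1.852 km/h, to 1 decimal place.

201.0 km/h

ΔP = 1010 − 935 = 75 mb.
V ≈ 6.7 × 75^0.645 = 6.7 × 16.196 ≈ 108.515 kt.
108.515 × 1.852 ≈ 200.97 km/h → 201.0 km/h.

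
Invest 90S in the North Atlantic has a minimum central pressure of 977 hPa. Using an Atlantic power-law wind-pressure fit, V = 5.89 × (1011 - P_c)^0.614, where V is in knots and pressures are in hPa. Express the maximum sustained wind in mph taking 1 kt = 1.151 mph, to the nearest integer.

59 mph

ΔP = 1011 − 977 = 34 hPa.
V ≈ 5.89 × 34^0.614 = 5.89 × 8.716 ≈ 51.339 kt.
51.339 × 1.151 ≈ 59.09 mph → 59 mph.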